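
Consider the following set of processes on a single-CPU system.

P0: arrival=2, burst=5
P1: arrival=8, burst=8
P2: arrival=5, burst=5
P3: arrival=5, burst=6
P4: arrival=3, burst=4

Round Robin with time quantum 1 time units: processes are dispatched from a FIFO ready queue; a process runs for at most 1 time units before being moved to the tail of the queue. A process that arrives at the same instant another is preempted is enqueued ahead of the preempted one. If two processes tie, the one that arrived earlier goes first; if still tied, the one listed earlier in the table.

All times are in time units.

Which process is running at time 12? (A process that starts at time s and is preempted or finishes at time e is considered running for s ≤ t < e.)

Schedule: | idle 0-2 | P0 2-3 | P4 3-4 | P0 4-5 | P4 5-6 | P2 6-7 | P3 7-8 | P0 8-9 | P4 9-10 | P2 10-11 | P1 11-12 | P3 12-13 | P0 13-14 | P4 14-15 | P2 15-16 | P1 16-17 | P3 17-18 | P0 18-19 | P2 19-20 | P1 20-21 | P3 21-22 | P2 22-23 | P1 23-24 | P3 24-25 | P1 25-26 | P3 26-27 | P1 27-30 |
Completion: P0=19  P1=30  P2=23  P3=27  P4=15
Turnaround (C−A): P0=17  P1=22  P2=18  P3=22  P4=12

P3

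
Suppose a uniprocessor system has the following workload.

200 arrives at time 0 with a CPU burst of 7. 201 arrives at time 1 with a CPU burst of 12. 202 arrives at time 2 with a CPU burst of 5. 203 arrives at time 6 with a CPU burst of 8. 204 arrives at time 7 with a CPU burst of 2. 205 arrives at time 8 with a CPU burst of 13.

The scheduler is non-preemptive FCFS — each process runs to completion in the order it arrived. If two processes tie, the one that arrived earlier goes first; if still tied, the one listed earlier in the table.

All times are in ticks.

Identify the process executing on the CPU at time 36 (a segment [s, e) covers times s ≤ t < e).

205

Gantt: | 200 0-7 | 201 7-19 | 202 19-24 | 203 24-32 | 204 32-34 | 205 34-47 |
Completion: 200=7  201=19  202=24  203=32  204=34  205=47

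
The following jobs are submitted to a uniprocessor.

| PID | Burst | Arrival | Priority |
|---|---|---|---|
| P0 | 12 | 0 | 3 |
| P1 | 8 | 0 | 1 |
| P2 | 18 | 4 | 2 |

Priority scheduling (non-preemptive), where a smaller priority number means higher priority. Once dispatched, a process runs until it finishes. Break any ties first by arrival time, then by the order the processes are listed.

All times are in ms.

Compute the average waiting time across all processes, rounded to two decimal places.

Timeline: | P1 0-8 | P2 8-26 | P0 26-38 |
Completion: P0=38  P1=8  P2=26
Turnaround (C−A): P0=38  P1=8  P2=22
Waiting times: P0=26, P1=0, P2=4
Average waiting = (26+0+4) / 3 = 30/3 = 10.00

10.00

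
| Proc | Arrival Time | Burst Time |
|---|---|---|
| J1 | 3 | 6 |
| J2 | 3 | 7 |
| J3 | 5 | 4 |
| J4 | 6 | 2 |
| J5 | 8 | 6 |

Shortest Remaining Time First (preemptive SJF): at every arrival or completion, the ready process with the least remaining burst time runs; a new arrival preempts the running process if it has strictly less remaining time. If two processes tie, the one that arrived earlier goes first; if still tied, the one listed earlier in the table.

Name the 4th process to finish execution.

Schedule: | idle 0-3 | J1 3-6 | J4 6-8 | J1 8-11 | J3 11-15 | J5 15-21 | J2 21-28 |
Completion: J1=11  J2=28  J3=15  J4=8  J5=21
Turnaround (C−A): J1=8  J2=25  J3=10  J4=2  J5=13
Finish order: J4 → J1 → J3 → J5 → J2

J5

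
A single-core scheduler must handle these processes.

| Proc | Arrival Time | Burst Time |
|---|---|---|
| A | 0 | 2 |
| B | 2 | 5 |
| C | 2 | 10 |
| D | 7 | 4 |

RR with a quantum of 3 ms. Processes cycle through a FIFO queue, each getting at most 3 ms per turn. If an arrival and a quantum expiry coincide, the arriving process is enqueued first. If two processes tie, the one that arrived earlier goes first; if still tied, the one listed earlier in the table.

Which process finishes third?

D

Timeline: | A 0-2 | B 2-5 | C 5-8 | B 8-10 | D 10-13 | C 13-16 | D 16-17 | C 17-21 |
Completion: A=2  B=10  C=21  D=17
Turnaround (C−A): A=2  B=8  C=19  D=10
Finish order: A → B → D → C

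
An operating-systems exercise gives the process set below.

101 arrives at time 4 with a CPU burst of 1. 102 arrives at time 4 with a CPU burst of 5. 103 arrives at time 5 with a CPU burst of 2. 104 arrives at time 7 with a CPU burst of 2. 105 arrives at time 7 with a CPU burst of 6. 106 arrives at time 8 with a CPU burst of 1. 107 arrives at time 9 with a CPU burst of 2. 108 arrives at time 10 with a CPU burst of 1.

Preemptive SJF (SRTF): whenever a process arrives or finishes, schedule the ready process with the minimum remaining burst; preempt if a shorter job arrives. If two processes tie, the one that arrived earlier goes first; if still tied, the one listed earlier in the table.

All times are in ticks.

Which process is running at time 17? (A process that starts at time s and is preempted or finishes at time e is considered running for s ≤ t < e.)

102

Gantt: | idle 0-4 | 101 4-5 | 103 5-7 | 104 7-9 | 106 9-10 | 108 10-11 | 107 11-13 | 102 13-18 | 105 18-24 |
Completion: 101=5  102=18  103=7  104=9  105=24  106=10  107=13  108=11
Turnaround (C−A): 101=1  102=14  103=2  104=2  105=17  106=2  107=4  108=1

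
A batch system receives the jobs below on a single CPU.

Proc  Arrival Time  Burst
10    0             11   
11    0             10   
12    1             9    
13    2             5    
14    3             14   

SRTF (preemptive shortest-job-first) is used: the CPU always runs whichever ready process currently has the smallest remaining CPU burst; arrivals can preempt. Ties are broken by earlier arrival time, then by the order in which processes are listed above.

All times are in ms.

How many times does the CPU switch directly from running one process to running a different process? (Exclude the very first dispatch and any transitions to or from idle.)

5

Gantt: | 11 0-2 | 13 2-7 | 11 7-15 | 12 15-24 | 10 24-35 | 14 35-49 |
Completion: 10=35  11=15  12=24  13=7  14=49
Turnaround (C−A): 10=35  11=15  12=23  13=5  14=46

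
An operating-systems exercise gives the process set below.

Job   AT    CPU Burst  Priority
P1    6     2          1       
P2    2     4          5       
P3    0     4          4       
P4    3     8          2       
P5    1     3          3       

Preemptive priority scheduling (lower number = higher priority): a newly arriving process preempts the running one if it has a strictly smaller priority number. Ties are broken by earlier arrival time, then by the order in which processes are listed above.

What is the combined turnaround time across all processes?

Timeline: | P3 0-1 | P5 1-3 | P4 3-6 | P1 6-8 | P4 8-13 | P5 13-14 | P3 14-17 | P2 17-21 |
Completion: P1=8  P2=21  P3=17  P4=13  P5=14
Turnaround (C−A): P1=2  P2=19  P3=17  P4=10  P5=13
Turnaround = completion − arrival: P1=2, P2=19, P3=17, P4=10, P5=13
Total turnaround = 2 + 19 + 17 + 10 + 13 = 61

61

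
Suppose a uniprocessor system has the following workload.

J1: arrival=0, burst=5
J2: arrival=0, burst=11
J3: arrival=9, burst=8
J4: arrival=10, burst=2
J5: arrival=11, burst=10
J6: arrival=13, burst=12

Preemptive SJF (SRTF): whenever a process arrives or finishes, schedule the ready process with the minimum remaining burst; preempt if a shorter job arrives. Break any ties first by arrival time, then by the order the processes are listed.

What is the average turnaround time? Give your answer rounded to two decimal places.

17.00

Gantt: | J1 0-5 | J2 5-10 | J4 10-12 | J2 12-18 | J3 18-26 | J5 26-36 | J6 36-48 |
Completion: J1=5  J2=18  J3=26  J4=12  J5=36  J6=48
Turnaround (C−A): J1=5  J2=18  J3=17  J4=2  J5=25  J6=35
Turnaround times: J1=5, J2=18, J3=17, J4=2, J5=25, J6=35
Average turnaround = (5+18+17+2+25+35) / 6 = 102/6 = 17.00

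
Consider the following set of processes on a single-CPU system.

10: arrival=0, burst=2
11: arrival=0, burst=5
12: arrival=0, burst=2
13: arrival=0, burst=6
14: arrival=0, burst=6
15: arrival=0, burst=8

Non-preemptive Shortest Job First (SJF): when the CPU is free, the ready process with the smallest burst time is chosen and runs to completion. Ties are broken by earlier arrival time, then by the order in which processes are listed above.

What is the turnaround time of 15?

29

Gantt: | 10 0-2 | 12 2-4 | 11 4-9 | 13 9-15 | 14 15-21 | 15 21-29 |
Completion: 10=2  11=9  12=4  13=15  14=21  15=29
Turnaround (C−A): 10=2  11=9  12=4  13=15  14=21  15=29
Turnaround(15) = completion − arrival = 29 − 0 = 29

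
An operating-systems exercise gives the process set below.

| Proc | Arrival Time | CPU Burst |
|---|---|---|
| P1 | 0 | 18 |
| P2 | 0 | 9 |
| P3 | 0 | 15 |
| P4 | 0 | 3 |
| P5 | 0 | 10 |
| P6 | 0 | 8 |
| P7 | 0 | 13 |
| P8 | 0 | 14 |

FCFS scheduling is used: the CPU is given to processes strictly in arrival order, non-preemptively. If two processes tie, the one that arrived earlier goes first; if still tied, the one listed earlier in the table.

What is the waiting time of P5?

45

Timeline: | P1 0-18 | P2 18-27 | P3 27-42 | P4 42-45 | P5 45-55 | P6 55-63 | P7 63-76 | P8 76-90 |
Completion: P1=18  P2=27  P3=42  P4=45  P5=55  P6=63  P7=76  P8=90
Turnaround (C−A): P1=18  P2=27  P3=42  P4=45  P5=55  P6=63  P7=76  P8=90
Waiting(P5) = turnaround − burst = 55 − 10 = 45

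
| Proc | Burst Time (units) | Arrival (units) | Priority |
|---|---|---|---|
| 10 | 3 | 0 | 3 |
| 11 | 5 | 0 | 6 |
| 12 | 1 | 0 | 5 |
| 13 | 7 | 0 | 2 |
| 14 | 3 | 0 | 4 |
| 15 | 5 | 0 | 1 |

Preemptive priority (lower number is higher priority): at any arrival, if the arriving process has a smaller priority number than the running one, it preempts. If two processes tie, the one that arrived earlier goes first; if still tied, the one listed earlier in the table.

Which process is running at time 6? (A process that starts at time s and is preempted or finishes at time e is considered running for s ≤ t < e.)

Gantt: | 15 0-5 | 13 5-12 | 10 12-15 | 14 15-18 | 12 18-19 | 11 19-24 |
Completion: 10=15  11=24  12=19  13=12  14=18  15=5
Turnaround (C−A): 10=15  11=24  12=19  13=12  14=18  15=5

13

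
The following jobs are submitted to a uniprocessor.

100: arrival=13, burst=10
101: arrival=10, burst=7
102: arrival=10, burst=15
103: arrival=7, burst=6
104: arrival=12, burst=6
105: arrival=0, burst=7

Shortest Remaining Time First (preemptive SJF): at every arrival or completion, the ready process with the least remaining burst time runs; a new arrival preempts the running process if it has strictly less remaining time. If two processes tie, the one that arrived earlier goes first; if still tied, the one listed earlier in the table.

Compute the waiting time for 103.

Schedule: | 105 0-7 | 103 7-13 | 104 13-19 | 101 19-26 | 100 26-36 | 102 36-51 |
Completion: 100=36  101=26  102=51  103=13  104=19  105=7
Waiting(103) = turnaround − burst = 6 − 6 = 0

0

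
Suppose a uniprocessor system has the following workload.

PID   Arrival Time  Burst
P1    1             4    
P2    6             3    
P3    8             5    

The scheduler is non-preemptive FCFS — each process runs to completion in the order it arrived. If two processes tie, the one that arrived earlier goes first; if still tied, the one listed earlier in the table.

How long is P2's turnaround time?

Schedule: | idle 0-1 | P1 1-5 | idle 5-6 | P2 6-9 | P3 9-14 |
Completion: P1=5  P2=9  P3=14
Turnaround (C−A): P1=4  P2=3  P3=6
Turnaround(P2) = completion − arrival = 9 − 6 = 3

3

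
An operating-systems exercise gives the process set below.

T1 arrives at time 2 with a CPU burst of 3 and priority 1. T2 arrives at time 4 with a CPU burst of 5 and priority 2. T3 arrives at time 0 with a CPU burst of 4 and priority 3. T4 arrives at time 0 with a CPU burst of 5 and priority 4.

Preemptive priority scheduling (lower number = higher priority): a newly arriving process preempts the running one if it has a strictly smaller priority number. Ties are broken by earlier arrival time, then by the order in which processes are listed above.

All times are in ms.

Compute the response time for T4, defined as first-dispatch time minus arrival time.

Schedule: | T3 0-2 | T1 2-5 | T2 5-10 | T3 10-12 | T4 12-17 |
Completion: T1=5  T2=10  T3=12  T4=17
Turnaround (C−A): T1=3  T2=6  T3=12  T4=17
Response(T4) = first start − arrival = 12 − 0 = 12

12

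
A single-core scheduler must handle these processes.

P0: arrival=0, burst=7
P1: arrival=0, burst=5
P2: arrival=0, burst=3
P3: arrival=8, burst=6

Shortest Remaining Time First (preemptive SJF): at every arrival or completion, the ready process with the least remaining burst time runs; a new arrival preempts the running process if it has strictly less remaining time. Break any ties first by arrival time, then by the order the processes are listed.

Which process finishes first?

P2

Schedule: | P2 0-3 | P1 3-8 | P3 8-14 | P0 14-21 |
Completion: P0=21  P1=8  P2=3  P3=14
Finish order: P2 → P1 → P3 → P0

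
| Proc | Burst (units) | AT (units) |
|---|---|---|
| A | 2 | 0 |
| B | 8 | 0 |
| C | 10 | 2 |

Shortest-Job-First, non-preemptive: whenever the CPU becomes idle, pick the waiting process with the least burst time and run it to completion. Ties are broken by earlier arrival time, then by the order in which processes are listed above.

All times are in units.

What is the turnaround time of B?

10

Gantt: | A 0-2 | B 2-10 | C 10-20 |
Completion: A=2  B=10  C=20
Turnaround(B) = completion − arrival = 10 − 0 = 10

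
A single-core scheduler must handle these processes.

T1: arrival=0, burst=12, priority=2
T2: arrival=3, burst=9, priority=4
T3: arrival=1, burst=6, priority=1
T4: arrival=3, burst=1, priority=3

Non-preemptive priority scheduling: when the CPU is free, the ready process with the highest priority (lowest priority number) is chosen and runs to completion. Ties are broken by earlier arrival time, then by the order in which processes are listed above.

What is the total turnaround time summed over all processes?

70

Gantt: | T1 0-12 | T3 12-18 | T4 18-19 | T2 19-28 |
Completion: T1=12  T2=28  T3=18  T4=19
Turnaround (C−A): T1=12  T2=25  T3=17  T4=16
Turnaround = completion − arrival: T1=12, T2=25, T3=17, T4=16
Total turnaround = 12 + 25 + 17 + 16 = 70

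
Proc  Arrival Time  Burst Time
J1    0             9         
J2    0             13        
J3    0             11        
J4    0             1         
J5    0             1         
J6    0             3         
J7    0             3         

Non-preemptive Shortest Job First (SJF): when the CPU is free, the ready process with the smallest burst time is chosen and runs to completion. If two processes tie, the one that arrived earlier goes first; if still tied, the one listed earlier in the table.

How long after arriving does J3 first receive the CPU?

Timeline: | J4 0-1 | J5 1-2 | J6 2-5 | J7 5-8 | J1 8-17 | J3 17-28 | J2 28-41 |
Completion: J1=17  J2=41  J3=28  J4=1  J5=2  J6=5  J7=8
Response(J3) = first start − arrival = 17 − 0 = 17

17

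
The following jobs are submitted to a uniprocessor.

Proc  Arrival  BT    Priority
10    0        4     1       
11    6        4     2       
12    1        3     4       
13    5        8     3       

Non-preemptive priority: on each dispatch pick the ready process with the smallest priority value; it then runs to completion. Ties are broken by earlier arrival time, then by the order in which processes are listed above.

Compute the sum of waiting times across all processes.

10

Timeline: | 10 0-4 | 12 4-7 | 11 7-11 | 13 11-19 |
Completion: 10=4  11=11  12=7  13=19
Turnaround (C−A): 10=4  11=5  12=6  13=14
Waiting = turnaround − burst: 10=0, 11=1, 12=3, 13=6
Total waiting = 0 + 1 + 3 + 6 = 10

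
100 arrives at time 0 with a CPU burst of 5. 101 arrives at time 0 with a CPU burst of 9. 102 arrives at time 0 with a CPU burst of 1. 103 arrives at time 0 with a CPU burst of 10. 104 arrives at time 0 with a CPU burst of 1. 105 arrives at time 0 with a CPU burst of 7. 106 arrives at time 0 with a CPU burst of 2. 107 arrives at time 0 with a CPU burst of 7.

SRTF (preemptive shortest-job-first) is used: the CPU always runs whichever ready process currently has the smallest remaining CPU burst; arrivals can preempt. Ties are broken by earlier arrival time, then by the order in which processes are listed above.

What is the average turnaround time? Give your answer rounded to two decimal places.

Gantt: | 102 0-1 | 104 1-2 | 106 2-4 | 100 4-9 | 105 9-16 | 107 16-23 | 101 23-32 | 103 32-42 |
Completion: 100=9  101=32  102=1  103=42  104=2  105=16  106=4  107=23
Turnaround (C−A): 100=9  101=32  102=1  103=42  104=2  105=16  106=4  107=23
Turnaround times: 100=9, 101=32, 102=1, 103=42, 104=2, 105=16, 106=4, 107=23
Average turnaround = (9+32+1+42+2+16+4+23) / 8 = 129/8 = 16.13

16.13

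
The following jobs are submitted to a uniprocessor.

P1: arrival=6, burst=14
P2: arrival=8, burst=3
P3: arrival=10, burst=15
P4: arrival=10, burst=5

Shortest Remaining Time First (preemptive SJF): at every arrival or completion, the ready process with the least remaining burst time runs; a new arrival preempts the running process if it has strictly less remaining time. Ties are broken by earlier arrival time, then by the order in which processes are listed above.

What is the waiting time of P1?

8

Timeline: | idle 0-6 | P1 6-8 | P2 8-11 | P4 11-16 | P1 16-28 | P3 28-43 |
Completion: P1=28  P2=11  P3=43  P4=16
Waiting(P1) = turnaround − burst = 22 − 14 = 8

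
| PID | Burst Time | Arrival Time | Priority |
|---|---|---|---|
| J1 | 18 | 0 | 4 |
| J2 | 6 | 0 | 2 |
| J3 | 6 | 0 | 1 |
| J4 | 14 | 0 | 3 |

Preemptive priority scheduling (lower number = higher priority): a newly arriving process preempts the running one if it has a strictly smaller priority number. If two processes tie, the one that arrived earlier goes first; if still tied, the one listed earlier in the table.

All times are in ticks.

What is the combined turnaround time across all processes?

88

Timeline: | J3 0-6 | J2 6-12 | J4 12-26 | J1 26-44 |
Completion: J1=44  J2=12  J3=6  J4=26
Turnaround (C−A): J1=44  J2=12  J3=6  J4=26
Turnaround = completion − arrival: J1=44, J2=12, J3=6, J4=26
Total turnaround = 44 + 12 + 6 + 26 = 88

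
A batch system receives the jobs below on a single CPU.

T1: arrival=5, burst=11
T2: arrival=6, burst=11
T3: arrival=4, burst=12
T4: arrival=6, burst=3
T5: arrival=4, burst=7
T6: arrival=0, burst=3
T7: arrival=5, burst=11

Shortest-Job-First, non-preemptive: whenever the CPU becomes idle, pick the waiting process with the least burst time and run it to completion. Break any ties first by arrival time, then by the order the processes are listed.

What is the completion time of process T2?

Schedule: | T6 0-3 | idle 3-4 | T5 4-11 | T4 11-14 | T1 14-25 | T7 25-36 | T2 36-47 | T3 47-59 |
Completion: T1=25  T2=47  T3=59  T4=14  T5=11  T6=3  T7=36

47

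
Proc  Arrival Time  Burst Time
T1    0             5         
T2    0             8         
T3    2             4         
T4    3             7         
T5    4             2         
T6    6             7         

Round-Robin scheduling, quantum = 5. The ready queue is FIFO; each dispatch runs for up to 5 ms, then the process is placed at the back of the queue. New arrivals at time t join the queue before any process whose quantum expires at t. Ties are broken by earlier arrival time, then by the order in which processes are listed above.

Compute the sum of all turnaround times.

118

Gantt: | T1 0-5 | T2 5-10 | T3 10-14 | T4 14-19 | T5 19-21 | T6 21-26 | T2 26-29 | T4 29-31 | T6 31-33 |
Completion: T1=5  T2=29  T3=14  T4=31  T5=21  T6=33
Turnaround (C−A): T1=5  T2=29  T3=12  T4=28  T5=17  T6=27
Turnaround = completion − arrival: T1=5, T2=29, T3=12, T4=28, T5=17, T6=27
Total turnaround = 5 + 29 + 12 + 28 + 17 + 27 = 118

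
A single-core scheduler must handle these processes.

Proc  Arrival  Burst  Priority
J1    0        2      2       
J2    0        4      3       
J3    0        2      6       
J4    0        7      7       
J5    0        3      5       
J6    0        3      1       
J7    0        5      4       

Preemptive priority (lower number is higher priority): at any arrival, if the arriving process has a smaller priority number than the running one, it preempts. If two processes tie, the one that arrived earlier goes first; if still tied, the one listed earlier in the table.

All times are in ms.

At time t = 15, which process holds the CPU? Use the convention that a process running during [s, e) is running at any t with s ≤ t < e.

Timeline: | J6 0-3 | J1 3-5 | J2 5-9 | J7 9-14 | J5 14-17 | J3 17-19 | J4 19-26 |
Completion: J1=5  J2=9  J3=19  J4=26  J5=17  J6=3  J7=14
Turnaround (C−A): J1=5  J2=9  J3=19  J4=26  J5=17  J6=3  J7=14

J5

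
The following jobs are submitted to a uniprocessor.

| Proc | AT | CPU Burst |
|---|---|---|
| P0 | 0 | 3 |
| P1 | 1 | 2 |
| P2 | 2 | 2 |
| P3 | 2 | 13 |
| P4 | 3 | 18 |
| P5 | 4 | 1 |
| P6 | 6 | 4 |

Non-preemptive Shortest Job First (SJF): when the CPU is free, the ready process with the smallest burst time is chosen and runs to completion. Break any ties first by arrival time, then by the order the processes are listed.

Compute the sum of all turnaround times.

84

Schedule: | P0 0-3 | P1 3-5 | P5 5-6 | P2 6-8 | P6 8-12 | P3 12-25 | P4 25-43 |
Completion: P0=3  P1=5  P2=8  P3=25  P4=43  P5=6  P6=12
Turnaround (C−A): P0=3  P1=4  P2=6  P3=23  P4=40  P5=2  P6=6
Turnaround = completion − arrival: P0=3, P1=4, P2=6, P3=23, P4=40, P5=2, P6=6
Total turnaround = 3 + 4 + 6 + 23 + 40 + 2 + 6 = 84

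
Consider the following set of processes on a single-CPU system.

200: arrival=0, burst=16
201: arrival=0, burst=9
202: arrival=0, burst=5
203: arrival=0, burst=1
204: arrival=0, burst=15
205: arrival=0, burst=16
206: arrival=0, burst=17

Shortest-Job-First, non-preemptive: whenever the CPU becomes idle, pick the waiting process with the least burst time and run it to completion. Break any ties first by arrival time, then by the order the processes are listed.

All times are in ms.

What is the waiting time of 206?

62

Schedule: | 203 0-1 | 202 1-6 | 201 6-15 | 204 15-30 | 200 30-46 | 205 46-62 | 206 62-79 |
Completion: 200=46  201=15  202=6  203=1  204=30  205=62  206=79
Turnaround (C−A): 200=46  201=15  202=6  203=1  204=30  205=62  206=79
Waiting(206) = turnaround − burst = 79 − 17 = 62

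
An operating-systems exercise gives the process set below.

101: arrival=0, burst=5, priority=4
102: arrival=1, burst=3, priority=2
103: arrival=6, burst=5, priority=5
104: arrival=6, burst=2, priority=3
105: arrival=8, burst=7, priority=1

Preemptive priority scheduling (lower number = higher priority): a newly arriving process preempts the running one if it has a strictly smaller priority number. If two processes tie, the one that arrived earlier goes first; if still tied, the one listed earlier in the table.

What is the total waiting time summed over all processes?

Timeline: | 101 0-1 | 102 1-4 | 101 4-6 | 104 6-8 | 105 8-15 | 101 15-17 | 103 17-22 |
Completion: 101=17  102=4  103=22  104=8  105=15
Turnaround (C−A): 101=17  102=3  103=16  104=2  105=7
Waiting = turnaround − burst: 101=12, 102=0, 103=11, 104=0, 105=0
Total waiting = 12 + 0 + 11 + 0 + 0 = 23

23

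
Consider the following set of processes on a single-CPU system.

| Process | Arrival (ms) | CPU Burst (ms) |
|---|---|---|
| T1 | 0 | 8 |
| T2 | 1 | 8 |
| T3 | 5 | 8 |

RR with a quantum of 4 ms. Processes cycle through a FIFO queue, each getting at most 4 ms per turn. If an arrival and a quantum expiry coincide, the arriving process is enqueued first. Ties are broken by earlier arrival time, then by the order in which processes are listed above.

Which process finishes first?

Gantt: | T1 0-4 | T2 4-8 | T1 8-12 | T3 12-16 | T2 16-20 | T3 20-24 |
Completion: T1=12  T2=20  T3=24
Turnaround (C−A): T1=12  T2=19  T3=19
Finish order: T1 → T2 → T3

T1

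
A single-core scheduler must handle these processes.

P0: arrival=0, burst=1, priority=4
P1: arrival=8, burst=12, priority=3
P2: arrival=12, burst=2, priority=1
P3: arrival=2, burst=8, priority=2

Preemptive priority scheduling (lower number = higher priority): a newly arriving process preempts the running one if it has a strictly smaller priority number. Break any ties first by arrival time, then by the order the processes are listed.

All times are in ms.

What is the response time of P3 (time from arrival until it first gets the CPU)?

Gantt: | P0 0-1 | idle 1-2 | P3 2-10 | P1 10-12 | P2 12-14 | P1 14-24 |
Completion: P0=1  P1=24  P2=14  P3=10
Response(P3) = first start − arrival = 2 − 2 = 0

0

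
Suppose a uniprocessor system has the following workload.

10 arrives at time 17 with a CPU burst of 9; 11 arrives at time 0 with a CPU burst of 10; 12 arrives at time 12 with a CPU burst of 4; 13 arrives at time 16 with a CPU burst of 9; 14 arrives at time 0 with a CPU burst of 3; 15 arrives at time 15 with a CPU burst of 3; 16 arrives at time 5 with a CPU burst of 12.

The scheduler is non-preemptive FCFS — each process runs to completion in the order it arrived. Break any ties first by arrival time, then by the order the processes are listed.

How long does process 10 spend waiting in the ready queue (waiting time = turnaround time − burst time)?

24

Timeline: | 11 0-10 | 14 10-13 | 16 13-25 | 12 25-29 | 15 29-32 | 13 32-41 | 10 41-50 |
Completion: 10=50  11=10  12=29  13=41  14=13  15=32  16=25
Waiting(10) = turnaround − burst = 33 − 9 = 24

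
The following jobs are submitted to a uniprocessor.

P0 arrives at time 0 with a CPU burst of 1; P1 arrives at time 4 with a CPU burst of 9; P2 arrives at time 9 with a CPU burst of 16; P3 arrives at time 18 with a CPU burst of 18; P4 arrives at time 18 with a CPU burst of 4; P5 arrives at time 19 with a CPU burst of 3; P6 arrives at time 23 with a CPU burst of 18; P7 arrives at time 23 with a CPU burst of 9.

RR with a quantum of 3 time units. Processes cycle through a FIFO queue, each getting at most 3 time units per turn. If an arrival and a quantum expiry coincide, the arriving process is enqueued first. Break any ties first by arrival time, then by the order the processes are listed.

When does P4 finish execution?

Gantt: | P0 0-1 | idle 1-4 | P1 4-10 | P2 10-13 | P1 13-16 | P2 16-19 | P3 19-22 | P4 22-25 | P5 25-28 | P2 28-31 | P3 31-34 | P6 34-37 | P7 37-40 | P4 40-41 | P2 41-44 | P3 44-47 | P6 47-50 | P7 50-53 | P2 53-56 | P3 56-59 | P6 59-62 | P7 62-65 | P2 65-66 | P3 66-69 | P6 69-72 | P3 72-75 | P6 75-81 |
Completion: P0=1  P1=16  P2=66  P3=75  P4=41  P5=28  P6=81  P7=65

41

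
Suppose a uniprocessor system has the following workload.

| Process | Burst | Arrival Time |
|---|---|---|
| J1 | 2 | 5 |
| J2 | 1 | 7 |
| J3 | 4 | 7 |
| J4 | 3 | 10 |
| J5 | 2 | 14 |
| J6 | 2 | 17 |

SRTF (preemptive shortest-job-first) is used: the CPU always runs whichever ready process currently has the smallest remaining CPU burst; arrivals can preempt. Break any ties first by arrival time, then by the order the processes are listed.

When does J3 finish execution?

12

Gantt: | idle 0-5 | J1 5-7 | J2 7-8 | J3 8-12 | J4 12-15 | J5 15-17 | J6 17-19 |
Completion: J1=7  J2=8  J3=12  J4=15  J5=17  J6=19
Turnaround (C−A): J1=2  J2=1  J3=5  J4=5  J5=3  J6=2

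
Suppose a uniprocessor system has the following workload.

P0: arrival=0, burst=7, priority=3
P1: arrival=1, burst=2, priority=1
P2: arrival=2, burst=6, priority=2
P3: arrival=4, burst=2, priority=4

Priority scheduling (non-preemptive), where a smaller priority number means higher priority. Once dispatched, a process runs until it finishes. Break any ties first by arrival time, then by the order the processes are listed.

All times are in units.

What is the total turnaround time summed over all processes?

Schedule: | P0 0-7 | P1 7-9 | P2 9-15 | P3 15-17 |
Completion: P0=7  P1=9  P2=15  P3=17
Turnaround = completion − arrival: P0=7, P1=8, P2=13, P3=13
Total turnaround = 7 + 8 + 13 + 13 = 41

41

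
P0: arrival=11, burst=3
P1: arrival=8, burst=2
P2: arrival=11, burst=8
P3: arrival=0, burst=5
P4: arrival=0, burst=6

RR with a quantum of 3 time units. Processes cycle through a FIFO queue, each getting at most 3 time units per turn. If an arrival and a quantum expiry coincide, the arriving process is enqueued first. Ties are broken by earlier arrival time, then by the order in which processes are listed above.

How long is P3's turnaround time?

8

Schedule: | P3 0-3 | P4 3-6 | P3 6-8 | P4 8-11 | P1 11-13 | P0 13-16 | P2 16-24 |
Completion: P0=16  P1=13  P2=24  P3=8  P4=11
Turnaround (C−A): P0=5  P1=5  P2=13  P3=8  P4=11
Turnaround(P3) = completion − arrival = 8 − 0 = 8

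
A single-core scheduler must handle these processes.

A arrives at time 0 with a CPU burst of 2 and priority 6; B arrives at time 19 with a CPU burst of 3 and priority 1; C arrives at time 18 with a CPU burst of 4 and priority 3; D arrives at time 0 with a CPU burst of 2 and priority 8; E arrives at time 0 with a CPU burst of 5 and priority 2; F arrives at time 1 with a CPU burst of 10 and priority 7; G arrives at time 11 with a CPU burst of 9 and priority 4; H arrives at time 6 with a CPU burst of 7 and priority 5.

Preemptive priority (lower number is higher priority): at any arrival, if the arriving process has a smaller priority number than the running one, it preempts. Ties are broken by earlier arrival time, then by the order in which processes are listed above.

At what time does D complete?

42

Schedule: | E 0-5 | A 5-6 | H 6-11 | G 11-18 | C 18-19 | B 19-22 | C 22-25 | G 25-27 | H 27-29 | A 29-30 | F 30-40 | D 40-42 |
Completion: A=30  B=22  C=25  D=42  E=5  F=40  G=27  H=29
Turnaround (C−A): A=30  B=3  C=7  D=42  E=5  F=39  G=16  H=23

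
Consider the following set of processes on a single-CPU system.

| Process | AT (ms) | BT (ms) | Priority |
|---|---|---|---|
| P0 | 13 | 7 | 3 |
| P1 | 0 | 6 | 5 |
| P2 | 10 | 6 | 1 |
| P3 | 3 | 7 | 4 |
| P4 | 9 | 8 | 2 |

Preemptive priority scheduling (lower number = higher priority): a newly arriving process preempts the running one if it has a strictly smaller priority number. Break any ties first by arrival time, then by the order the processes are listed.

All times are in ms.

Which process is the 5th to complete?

Schedule: | P1 0-3 | P3 3-9 | P4 9-10 | P2 10-16 | P4 16-23 | P0 23-30 | P3 30-31 | P1 31-34 |
Completion: P0=30  P1=34  P2=16  P3=31  P4=23
Turnaround (C−A): P0=17  P1=34  P2=6  P3=28  P4=14
Finish order: P2 → P4 → P0 → P3 → P1

P1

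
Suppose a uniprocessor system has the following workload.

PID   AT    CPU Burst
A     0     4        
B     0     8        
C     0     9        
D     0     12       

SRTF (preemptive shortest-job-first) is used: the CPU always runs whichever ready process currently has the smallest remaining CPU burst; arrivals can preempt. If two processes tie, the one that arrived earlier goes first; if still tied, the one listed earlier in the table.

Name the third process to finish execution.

Gantt: | A 0-4 | B 4-12 | C 12-21 | D 21-33 |
Completion: A=4  B=12  C=21  D=33
Finish order: A → B → C → D

C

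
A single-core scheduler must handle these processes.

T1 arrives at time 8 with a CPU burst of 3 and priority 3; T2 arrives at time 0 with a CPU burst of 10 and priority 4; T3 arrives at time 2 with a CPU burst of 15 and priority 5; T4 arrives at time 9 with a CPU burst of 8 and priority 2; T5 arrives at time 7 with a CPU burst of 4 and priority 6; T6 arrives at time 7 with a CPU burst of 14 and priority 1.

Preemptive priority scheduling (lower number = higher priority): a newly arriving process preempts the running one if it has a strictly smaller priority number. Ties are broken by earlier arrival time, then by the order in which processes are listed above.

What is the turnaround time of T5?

Schedule: | T2 0-7 | T6 7-21 | T4 21-29 | T1 29-32 | T2 32-35 | T3 35-50 | T5 50-54 |
Completion: T1=32  T2=35  T3=50  T4=29  T5=54  T6=21
Turnaround(T5) = completion − arrival = 54 − 7 = 47

47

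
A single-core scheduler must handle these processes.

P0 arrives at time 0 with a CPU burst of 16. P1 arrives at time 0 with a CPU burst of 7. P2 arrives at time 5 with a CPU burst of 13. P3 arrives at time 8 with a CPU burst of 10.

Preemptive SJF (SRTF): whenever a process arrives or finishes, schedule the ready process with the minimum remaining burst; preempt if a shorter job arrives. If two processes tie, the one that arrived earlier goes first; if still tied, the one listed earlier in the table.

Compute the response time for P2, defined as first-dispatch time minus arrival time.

Gantt: | P1 0-7 | P2 7-8 | P3 8-18 | P2 18-30 | P0 30-46 |
Completion: P0=46  P1=7  P2=30  P3=18
Response(P2) = first start − arrival = 7 − 5 = 2

2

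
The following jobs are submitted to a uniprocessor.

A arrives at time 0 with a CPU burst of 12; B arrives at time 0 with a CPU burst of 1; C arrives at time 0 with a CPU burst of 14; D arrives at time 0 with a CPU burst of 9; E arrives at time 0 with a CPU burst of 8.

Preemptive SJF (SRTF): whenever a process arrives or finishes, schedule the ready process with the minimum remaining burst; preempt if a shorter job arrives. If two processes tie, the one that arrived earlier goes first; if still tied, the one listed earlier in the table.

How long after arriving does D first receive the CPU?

Timeline: | B 0-1 | E 1-9 | D 9-18 | A 18-30 | C 30-44 |
Completion: A=30  B=1  C=44  D=18  E=9
Turnaround (C−A): A=30  B=1  C=44  D=18  E=9
Response(D) = first start − arrival = 9 − 0 = 9

9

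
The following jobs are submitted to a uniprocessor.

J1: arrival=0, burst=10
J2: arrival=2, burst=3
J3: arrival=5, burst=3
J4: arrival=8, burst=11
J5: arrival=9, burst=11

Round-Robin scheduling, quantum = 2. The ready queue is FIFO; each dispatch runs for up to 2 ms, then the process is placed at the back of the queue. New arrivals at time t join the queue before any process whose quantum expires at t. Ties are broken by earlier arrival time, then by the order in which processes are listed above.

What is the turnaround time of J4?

29

Schedule: | J1 0-2 | J2 2-4 | J1 4-6 | J2 6-7 | J3 7-9 | J1 9-11 | J4 11-13 | J5 13-15 | J3 15-16 | J1 16-18 | J4 18-20 | J5 20-22 | J1 22-24 | J4 24-26 | J5 26-28 | J4 28-30 | J5 30-32 | J4 32-34 | J5 34-36 | J4 36-37 | J5 37-38 |
Completion: J1=24  J2=7  J3=16  J4=37  J5=38
Turnaround (C−A): J1=24  J2=5  J3=11  J4=29  J5=29
Turnaround(J4) = completion − arrival = 37 − 8 = 29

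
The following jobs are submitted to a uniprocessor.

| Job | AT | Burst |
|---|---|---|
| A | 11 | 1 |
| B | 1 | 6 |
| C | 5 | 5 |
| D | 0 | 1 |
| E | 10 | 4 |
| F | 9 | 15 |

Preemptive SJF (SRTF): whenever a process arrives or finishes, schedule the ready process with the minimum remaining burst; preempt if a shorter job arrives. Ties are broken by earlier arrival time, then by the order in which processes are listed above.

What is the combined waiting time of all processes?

Schedule: | D 0-1 | B 1-7 | C 7-12 | A 12-13 | E 13-17 | F 17-32 |
Completion: A=13  B=7  C=12  D=1  E=17  F=32
Waiting = turnaround − burst: A=1, B=0, C=2, D=0, E=3, F=8
Total waiting = 1 + 0 + 2 + 0 + 3 + 8 = 14

14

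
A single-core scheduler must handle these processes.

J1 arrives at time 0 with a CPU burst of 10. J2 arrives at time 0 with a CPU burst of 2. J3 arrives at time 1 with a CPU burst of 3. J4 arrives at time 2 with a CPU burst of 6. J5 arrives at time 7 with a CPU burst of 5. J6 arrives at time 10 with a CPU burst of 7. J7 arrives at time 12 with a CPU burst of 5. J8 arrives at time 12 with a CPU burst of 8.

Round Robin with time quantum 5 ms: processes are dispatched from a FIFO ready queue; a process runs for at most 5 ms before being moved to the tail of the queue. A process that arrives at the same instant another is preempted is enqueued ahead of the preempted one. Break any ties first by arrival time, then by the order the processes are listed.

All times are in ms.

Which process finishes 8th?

J8

Timeline: | J1 0-5 | J2 5-7 | J3 7-10 | J4 10-15 | J1 15-20 | J5 20-25 | J6 25-30 | J7 30-35 | J8 35-40 | J4 40-41 | J6 41-43 | J8 43-46 |
Completion: J1=20  J2=7  J3=10  J4=41  J5=25  J6=43  J7=35  J8=46
Turnaround (C−A): J1=20  J2=7  J3=9  J4=39  J5=18  J6=33  J7=23  J8=34
Finish order: J2 → J3 → J1 → J5 → J7 → J4 → J6 → J8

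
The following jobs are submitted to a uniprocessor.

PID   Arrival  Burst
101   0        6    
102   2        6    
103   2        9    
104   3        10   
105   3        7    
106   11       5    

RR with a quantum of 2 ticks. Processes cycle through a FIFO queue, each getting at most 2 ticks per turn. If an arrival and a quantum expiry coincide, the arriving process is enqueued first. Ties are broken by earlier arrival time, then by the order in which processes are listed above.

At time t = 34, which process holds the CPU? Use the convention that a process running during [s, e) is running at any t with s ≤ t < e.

103

Timeline: | 101 0-2 | 102 2-4 | 103 4-6 | 101 6-8 | 104 8-10 | 105 10-12 | 102 12-14 | 103 14-16 | 101 16-18 | 104 18-20 | 106 20-22 | 105 22-24 | 102 24-26 | 103 26-28 | 104 28-30 | 106 30-32 | 105 32-34 | 103 34-36 | 104 36-38 | 106 38-39 | 105 39-40 | 103 40-41 | 104 41-43 |
Completion: 101=18  102=26  103=41  104=43  105=40  106=39
Turnaround (C−A): 101=18  102=24  103=39  104=40  105=37  106=28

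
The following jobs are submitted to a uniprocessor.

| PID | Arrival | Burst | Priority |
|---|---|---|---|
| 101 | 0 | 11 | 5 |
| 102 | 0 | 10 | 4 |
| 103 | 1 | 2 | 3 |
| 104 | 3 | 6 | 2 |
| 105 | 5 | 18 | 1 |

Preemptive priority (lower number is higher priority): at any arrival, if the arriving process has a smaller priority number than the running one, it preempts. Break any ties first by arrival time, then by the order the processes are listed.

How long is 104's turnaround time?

Gantt: | 102 0-1 | 103 1-3 | 104 3-5 | 105 5-23 | 104 23-27 | 102 27-36 | 101 36-47 |
Completion: 101=47  102=36  103=3  104=27  105=23
Turnaround (C−A): 101=47  102=36  103=2  104=24  105=18
Turnaround(104) = completion − arrival = 27 − 3 = 24

24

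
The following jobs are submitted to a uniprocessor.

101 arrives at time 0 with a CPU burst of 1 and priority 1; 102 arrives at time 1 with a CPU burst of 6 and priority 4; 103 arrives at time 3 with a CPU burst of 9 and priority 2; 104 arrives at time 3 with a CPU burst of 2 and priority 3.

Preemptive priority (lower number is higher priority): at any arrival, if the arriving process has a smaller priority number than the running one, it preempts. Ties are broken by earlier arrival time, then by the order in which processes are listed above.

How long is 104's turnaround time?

Gantt: | 101 0-1 | 102 1-3 | 103 3-12 | 104 12-14 | 102 14-18 |
Completion: 101=1  102=18  103=12  104=14
Turnaround (C−A): 101=1  102=17  103=9  104=11
Turnaround(104) = completion − arrival = 14 − 3 = 11

11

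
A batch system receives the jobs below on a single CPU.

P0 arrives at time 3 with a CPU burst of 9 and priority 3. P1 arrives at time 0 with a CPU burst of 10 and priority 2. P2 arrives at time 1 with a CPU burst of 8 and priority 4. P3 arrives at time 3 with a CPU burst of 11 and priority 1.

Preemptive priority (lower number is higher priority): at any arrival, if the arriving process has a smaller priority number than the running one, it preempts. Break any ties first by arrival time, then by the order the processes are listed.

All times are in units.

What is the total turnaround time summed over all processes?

96

Schedule: | P1 0-3 | P3 3-14 | P1 14-21 | P0 21-30 | P2 30-38 |
Completion: P0=30  P1=21  P2=38  P3=14
Turnaround (C−A): P0=27  P1=21  P2=37  P3=11
Turnaround = completion − arrival: P0=27, P1=21, P2=37, P3=11
Total turnaround = 27 + 21 + 37 + 11 = 96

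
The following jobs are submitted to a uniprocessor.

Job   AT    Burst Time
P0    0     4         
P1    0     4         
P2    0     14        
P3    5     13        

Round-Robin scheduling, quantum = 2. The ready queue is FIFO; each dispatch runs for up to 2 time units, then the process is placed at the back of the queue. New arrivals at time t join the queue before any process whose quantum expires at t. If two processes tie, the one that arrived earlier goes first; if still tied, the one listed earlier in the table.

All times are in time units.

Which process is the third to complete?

Timeline: | P0 0-2 | P1 2-4 | P2 4-6 | P0 6-8 | P1 8-10 | P3 10-12 | P2 12-14 | P3 14-16 | P2 16-18 | P3 18-20 | P2 20-22 | P3 22-24 | P2 24-26 | P3 26-28 | P2 28-30 | P3 30-32 | P2 32-34 | P3 34-35 |
Completion: P0=8  P1=10  P2=34  P3=35
Finish order: P0 → P1 → P2 → P3

P2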